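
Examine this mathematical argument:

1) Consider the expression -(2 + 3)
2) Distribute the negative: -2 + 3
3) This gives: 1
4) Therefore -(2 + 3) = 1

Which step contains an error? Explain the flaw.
Step 2: Distribute the negative: -2 + 3

Step 2 incorrectly distributes the negative sign. The correct distribution is -(2 + 3) = -2 - 3 = -5. The negative must be applied to both terms, not just the first. The error treats -(2 + 3) as -2 + 3, which equals 1 instead of -5.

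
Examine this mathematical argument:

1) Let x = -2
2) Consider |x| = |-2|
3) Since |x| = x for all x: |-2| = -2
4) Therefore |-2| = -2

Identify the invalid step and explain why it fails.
Step 3: Since |x| = x for all x: |-2| = -2

Step 3 incorrectly states that |x| = x for all x. The correct definition is |x| = x when x >= 0, and |x| = -x when x < 0. Since -2 < 0, we have |-2| = -(-2) = 2, not -2.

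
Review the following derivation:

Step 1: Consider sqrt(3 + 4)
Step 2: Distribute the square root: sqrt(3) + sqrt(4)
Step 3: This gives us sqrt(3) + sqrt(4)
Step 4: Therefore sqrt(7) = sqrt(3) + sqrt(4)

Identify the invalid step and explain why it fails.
Step 2: Distribute the square root: sqrt(3) + sqrt(4)

Step 2 incorrectly 'distributes' the square root over addition. The square root function does not distribute: sqrt(a + b) ≠ sqrt(a) + sqrt(b). In fact, sqrt(3 + 4) = sqrt(7) ≈ 2.6458, while sqrt(3) + sqrt(4) ≈ 3.7321.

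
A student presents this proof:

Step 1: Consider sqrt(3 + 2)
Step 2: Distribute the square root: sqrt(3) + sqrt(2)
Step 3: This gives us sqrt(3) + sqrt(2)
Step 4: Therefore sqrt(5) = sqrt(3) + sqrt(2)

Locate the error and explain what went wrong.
Step 2: Distribute the square root: sqrt(3) + sqrt(2)

Step 2 incorrectly 'distributes' the square root over addition. The square root function does not distribute: sqrt(a + b) ≠ sqrt(a) + sqrt(b). In fact, sqrt(3 + 2) = sqrt(5) ≈ 2.2361, while sqrt(3) + sqrt(2) ≈ 3.1463.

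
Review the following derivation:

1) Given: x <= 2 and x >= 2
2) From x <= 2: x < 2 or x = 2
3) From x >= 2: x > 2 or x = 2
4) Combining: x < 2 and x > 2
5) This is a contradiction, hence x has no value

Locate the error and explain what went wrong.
Step 4: Combining: x < 2 and x > 2

Step 4 incorrectly combines the conditions. From x <= 2 and x >= 2, the intersection is x = 2. The error treats the 'or' cases as 'and' requirements. The correct conclusion is that x = 2 is the unique solution, not that no solution exists.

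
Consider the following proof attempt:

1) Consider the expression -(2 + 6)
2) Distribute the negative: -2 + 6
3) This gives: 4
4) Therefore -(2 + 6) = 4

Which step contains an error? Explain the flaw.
Step 2: Distribute the negative: -2 + 6

Step 2 incorrectly distributes the negative sign. The correct distribution is -(2 + 6) = -2 - 6 = -8. The negative must be applied to both terms, not just the first. The error treats -(2 + 6) as -2 + 6, which equals 4 instead of -8.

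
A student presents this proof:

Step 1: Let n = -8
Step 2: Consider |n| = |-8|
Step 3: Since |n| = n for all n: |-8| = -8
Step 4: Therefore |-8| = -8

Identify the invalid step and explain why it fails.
Step 3: Since |n| = n for all n: |-8| = -8

Step 3 incorrectly states that |n| = n for all n. The correct definition is |n| = n when n >= 0, and |n| = -n when n < 0. Since -8 < 0, we have |-8| = -(-8) = 8, not -8.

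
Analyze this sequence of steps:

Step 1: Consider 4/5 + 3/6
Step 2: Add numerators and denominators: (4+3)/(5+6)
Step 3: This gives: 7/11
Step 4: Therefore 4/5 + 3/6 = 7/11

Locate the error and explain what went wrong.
Step 2: Add numerators and denominators: (4+3)/(5+6)

Step 2 incorrectly adds fractions by separately adding numerators and denominators. This is wrong. The correct method requires a common denominator: 4/5 + 3/6 = (4×6 + 3×5)/(5×6) = 39/30 = 13/10. The method used gives 7/11, which is different.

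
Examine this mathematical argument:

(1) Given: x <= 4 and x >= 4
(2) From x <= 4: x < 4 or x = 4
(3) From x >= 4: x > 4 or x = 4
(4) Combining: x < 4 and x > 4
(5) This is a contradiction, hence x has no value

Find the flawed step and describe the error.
Step 4: Combining: x < 4 and x > 4

Step 4 incorrectly combines the conditions. From x <= 4 and x >= 4, the intersection is x = 4. The error treats the 'or' cases as 'and' requirements. The correct conclusion is that x = 4 is the unique solution, not that no solution exists.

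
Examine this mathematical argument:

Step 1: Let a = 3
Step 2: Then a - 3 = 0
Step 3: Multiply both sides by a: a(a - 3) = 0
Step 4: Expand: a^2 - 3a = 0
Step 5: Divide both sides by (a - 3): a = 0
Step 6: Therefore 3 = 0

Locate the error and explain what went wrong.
Step 5: Divide both sides by (a - 3): a = 0

Step 5 divides both sides by (a - 3). However, since a = 3, we have (a - 3) = 0. Division by zero is undefined, making this step invalid.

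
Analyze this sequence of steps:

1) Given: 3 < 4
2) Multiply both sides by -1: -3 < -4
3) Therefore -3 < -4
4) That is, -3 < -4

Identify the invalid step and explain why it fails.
Step 2: Multiply both sides by -1: -3 < -4

Step 2 multiplies both sides by -1 but fails to reverse the inequality sign. When multiplying (or dividing) an inequality by a negative number, the direction must be reversed. Since 3 < 4, we should get -3 > -4, i.e., -3 > -4.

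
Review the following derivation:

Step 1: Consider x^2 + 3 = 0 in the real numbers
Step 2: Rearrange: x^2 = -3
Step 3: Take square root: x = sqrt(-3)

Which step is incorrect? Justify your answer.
Step 3: Take square root: x = sqrt(-3)

Step 3 takes the square root of -3, which is negative. In the real number system, the square root of a negative number is undefined. The equation x^2 + 3 = 0 has no real solutions. Square roots of negative numbers only exist in the complex numbers.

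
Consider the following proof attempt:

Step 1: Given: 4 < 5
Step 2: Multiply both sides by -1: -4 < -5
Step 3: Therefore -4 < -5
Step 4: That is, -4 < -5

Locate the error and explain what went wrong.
Step 2: Multiply both sides by -1: -4 < -5

Step 2 multiplies both sides by -1 but fails to reverse the inequality sign. When multiplying (or dividing) an inequality by a negative number, the direction must be reversed. Since 4 < 5, we should get -4 > -5, i.e., -4 > -5.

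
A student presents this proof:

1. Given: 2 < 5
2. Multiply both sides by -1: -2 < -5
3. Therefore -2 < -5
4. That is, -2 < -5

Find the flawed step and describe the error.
Step 2: Multiply both sides by -1: -2 < -5

Step 2 multiplies both sides by -1 but fails to reverse the inequality sign. When multiplying (or dividing) an inequality by a negative number, the direction must be reversed. Since 2 < 5, we should get -2 > -5, i.e., -2 > -5.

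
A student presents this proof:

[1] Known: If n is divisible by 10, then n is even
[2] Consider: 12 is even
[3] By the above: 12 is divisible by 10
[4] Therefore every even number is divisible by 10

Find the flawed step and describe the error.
Step 3: By the above: 12 is divisible by 10

Step 3 commits the fallacy of affirming the consequent. The known fact 'divisible by 10 → even' does NOT imply 'even → divisible by 10'. That would be the converse, which is false. For example, 12 is even but 12 ÷ 10 = 1.20, which is not an integer.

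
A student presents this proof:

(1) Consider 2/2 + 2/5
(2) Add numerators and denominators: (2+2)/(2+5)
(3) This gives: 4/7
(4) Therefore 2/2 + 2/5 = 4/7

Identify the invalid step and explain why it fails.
Step 2: Add numerators and denominators: (2+2)/(2+5)

Step 2 incorrectly adds fractions by separately adding numerators and denominators. This is wrong. The correct method requires a common denominator: 2/2 + 2/5 = (2×5 + 2×2)/(2×5) = 14/10 = 7/5. The method used gives 4/7, which is different.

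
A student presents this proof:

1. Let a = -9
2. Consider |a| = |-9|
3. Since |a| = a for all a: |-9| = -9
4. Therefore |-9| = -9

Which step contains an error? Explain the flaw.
Step 3: Since |a| = a for all a: |-9| = -9

Step 3 incorrectly states that |a| = a for all a. The correct definition is |a| = a when a >= 0, and |a| = -a when a < 0. Since -9 < 0, we have |-9| = -(-9) = 9, not -9.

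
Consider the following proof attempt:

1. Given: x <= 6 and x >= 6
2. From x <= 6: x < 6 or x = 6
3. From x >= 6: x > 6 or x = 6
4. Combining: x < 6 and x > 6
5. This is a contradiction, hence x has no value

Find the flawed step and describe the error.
Step 4: Combining: x < 6 and x > 6

Step 4 incorrectly combines the conditions. From x <= 6 and x >= 6, the intersection is x = 6. The error treats the 'or' cases as 'and' requirements. The correct conclusion is that x = 6 is the unique solution, not that no solution exists.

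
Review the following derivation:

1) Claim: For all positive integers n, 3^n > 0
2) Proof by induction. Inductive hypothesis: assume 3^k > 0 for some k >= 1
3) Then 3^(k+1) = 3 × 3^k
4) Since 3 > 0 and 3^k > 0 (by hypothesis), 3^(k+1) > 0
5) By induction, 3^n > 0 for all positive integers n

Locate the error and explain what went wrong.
Step 5: By induction, 3^n > 0 for all positive integers n

Step 5 concludes the proof by induction, but no base case was ever established. A valid induction proof requires: (1) a base case proving 3^1 > 0, and (2) an inductive step showing IF 3^k > 0 THEN 3^(k+1) > 0. Steps 2-4 correctly establish the inductive step, but without the base case the conclusion in step 5 does not follow.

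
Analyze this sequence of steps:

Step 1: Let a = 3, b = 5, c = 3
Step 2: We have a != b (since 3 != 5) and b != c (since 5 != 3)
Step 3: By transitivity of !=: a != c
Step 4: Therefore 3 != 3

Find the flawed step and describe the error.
Step 3: By transitivity of !=: a != c

Step 3 incorrectly applies transitivity to the '!=' relation. Transitivity states: if a R b and b R c, then a R c. However, '!=' is not transitive. Counterexample: 3 != 5 and 5 != 3, but 3 = 3 (both equal 3). Transitivity holds for relations like <, <=, =, but not for !=.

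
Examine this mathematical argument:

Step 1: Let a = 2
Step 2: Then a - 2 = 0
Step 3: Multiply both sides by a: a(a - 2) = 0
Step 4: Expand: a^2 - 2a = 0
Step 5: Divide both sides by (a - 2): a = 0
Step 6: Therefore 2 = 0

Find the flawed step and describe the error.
Step 5: Divide both sides by (a - 2): a = 0

Step 5 divides both sides by (a - 2). However, since a = 2, we have (a - 2) = 0. Division by zero is undefined, making this step invalid.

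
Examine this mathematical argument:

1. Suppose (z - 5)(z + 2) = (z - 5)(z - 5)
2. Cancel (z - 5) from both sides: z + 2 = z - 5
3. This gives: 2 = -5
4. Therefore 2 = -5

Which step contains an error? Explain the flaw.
Step 2: Cancel (z - 5) from both sides: z + 2 = z - 5

Step 2 cancels (z - 5) from both sides. This is only valid if (z - 5) ≠ 0, i.e., z ≠ 5. When z = 5, both sides equal zero regardless of the other factors. The correct approach requires considering z = 5 as a separate case.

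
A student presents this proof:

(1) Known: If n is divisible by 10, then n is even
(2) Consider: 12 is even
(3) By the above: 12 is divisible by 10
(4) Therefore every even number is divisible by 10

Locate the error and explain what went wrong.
Step 3: By the above: 12 is divisible by 10

Step 3 commits the fallacy of affirming the consequent. The known fact 'divisible by 10 → even' does NOT imply 'even → divisible by 10'. That would be the converse, which is false. For example, 12 is even but 12 ÷ 10 = 1.20, which is not an integer.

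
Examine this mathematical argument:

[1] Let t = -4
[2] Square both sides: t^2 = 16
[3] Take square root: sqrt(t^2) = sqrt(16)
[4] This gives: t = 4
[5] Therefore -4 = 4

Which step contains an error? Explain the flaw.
Step 4: This gives: t = 4

Step 4 incorrectly states that sqrt(t^2) = t. The correct identity is sqrt(t^2) = |t|. Since t = -4 < 0, we have sqrt(t^2) = |-4| = 4, not t = -4.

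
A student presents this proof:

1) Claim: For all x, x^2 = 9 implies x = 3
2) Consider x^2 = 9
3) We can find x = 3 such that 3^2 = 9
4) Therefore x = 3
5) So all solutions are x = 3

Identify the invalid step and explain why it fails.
Step 4: Therefore x = 3

Step 4 incorrectly concludes that x = 3 is the only solution. The proof shows that x = 3 is A solution (existence), but does not show it is the ONLY solution (uniqueness). In fact, x = -3 is also a solution since (-3)^2 = 9. Finding one solution doesn't prove there are no others.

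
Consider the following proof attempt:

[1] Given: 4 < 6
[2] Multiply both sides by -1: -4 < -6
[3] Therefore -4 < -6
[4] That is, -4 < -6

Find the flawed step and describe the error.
Step 2: Multiply both sides by -1: -4 < -6

Step 2 multiplies both sides by -1 but fails to reverse the inequality sign. When multiplying (or dividing) an inequality by a negative number, the direction must be reversed. Since 4 < 6, we should get -4 > -6, i.e., -4 > -6.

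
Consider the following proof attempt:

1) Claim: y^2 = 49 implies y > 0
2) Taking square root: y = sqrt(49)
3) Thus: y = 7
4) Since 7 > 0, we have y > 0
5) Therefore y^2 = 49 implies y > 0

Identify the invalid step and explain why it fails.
Step 2: Taking square root: y = sqrt(49)

Step 2 takes the square root and assumes the positive root only. The equation y^2 = 49 actually has two solutions: y = 7 and y = -7. The proof silently assumes y > 0 without justification, then uses this assumption to conclude y > 0, which is circular. The counterexample y = -7 shows the claim is false.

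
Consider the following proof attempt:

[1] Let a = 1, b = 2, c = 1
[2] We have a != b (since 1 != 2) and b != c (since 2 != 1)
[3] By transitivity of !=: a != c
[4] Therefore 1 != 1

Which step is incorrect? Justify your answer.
Step 3: By transitivity of !=: a != c

Step 3 incorrectly applies transitivity to the '!=' relation. Transitivity states: if a R b and b R c, then a R c. However, '!=' is not transitive. Counterexample: 1 != 2 and 2 != 1, but 1 = 1 (both equal 1). Transitivity holds for relations like <, <=, =, but not for !=.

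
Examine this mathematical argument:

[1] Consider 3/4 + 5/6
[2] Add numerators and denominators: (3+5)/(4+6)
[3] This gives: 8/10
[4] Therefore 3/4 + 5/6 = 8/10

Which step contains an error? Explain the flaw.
Step 2: Add numerators and denominators: (3+5)/(4+6)

Step 2 incorrectly adds fractions by separately adding numerators and denominators. This is wrong. The correct method requires a common denominator: 3/4 + 5/6 = (3×6 + 5×4)/(4×6) = 38/24 = 19/12. The method used gives 8/10, which is different.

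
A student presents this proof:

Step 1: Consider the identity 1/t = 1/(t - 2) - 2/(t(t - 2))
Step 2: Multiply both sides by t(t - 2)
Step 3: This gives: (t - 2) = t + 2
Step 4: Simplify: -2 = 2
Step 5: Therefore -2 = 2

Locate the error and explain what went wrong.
Step 3: This gives: (t - 2) = t + 2

Step 3 makes a sign error when clearing denominators. Multiplying -2/(t(t - 2)) by t(t - 2) gives -2, not +2. The correct result is (t - 2) = t - 2, which is trivially true, not (t - 2) = t + 2. (Step 1 is a valid identity: 1/(t - 2) - 2/(t(t - 2)) = (t - 2)/(t(t - 2)) = 1/t.)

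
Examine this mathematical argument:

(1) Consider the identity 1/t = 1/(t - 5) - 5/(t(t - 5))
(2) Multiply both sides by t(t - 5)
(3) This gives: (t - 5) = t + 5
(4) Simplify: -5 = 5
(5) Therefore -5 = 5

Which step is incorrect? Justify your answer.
Step 3: This gives: (t - 5) = t + 5

Step 3 makes a sign error when clearing denominators. Multiplying -5/(t(t - 5)) by t(t - 5) gives -5, not +5. The correct result is (t - 5) = t - 5, which is trivially true, not (t - 5) = t + 5. (Step 1 is a valid identity: 1/(t - 5) - 5/(t(t - 5)) = (t - 5)/(t(t - 5)) = 1/t.)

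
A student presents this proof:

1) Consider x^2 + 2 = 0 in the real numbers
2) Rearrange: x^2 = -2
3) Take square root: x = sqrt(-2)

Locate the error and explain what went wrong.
Step 3: Take square root: x = sqrt(-2)

Step 3 takes the square root of -2, which is negative. In the real number system, the square root of a negative number is undefined. The equation x^2 + 2 = 0 has no real solutions. Square roots of negative numbers only exist in the complex numbers.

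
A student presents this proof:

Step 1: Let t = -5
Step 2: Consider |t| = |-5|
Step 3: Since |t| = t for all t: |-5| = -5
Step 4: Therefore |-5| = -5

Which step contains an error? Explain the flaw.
Step 3: Since |t| = t for all t: |-5| = -5

Step 3 incorrectly states that |t| = t for all t. The correct definition is |t| = t when t >= 0, and |t| = -t when t < 0. Since -5 < 0, we have |-5| = -(-5) = 5, not -5.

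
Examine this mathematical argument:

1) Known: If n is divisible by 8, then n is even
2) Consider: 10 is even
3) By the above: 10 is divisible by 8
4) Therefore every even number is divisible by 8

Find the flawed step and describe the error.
Step 3: By the above: 10 is divisible by 8

Step 3 commits the fallacy of affirming the consequent. The known fact 'divisible by 8 → even' does NOT imply 'even → divisible by 8'. That would be the converse, which is false. For example, 10 is even but 10 ÷ 8 = 1.25, which is not an integer.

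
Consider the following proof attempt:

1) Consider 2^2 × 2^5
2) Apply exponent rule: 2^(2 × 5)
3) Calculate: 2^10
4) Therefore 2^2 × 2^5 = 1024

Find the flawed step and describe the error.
Step 2: Apply exponent rule: 2^(2 × 5)

Step 2 incorrectly states that a^b × a^c = a^(b×c). The correct rule is a^b × a^c = a^(b+c). The actual value is 2^2 × 2^5 = 2^7 = 128, not 2^10 = 1024.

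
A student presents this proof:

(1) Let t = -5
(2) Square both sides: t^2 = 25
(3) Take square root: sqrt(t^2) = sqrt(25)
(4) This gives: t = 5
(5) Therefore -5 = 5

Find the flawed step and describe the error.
Step 4: This gives: t = 5

Step 4 incorrectly states that sqrt(t^2) = t. The correct identity is sqrt(t^2) = |t|. Since t = -5 < 0, we have sqrt(t^2) = |-5| = 5, not t = -5.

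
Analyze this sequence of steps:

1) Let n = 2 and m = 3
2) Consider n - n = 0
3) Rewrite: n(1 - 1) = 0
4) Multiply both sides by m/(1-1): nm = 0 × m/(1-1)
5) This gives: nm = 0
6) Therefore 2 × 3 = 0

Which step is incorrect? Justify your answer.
Step 4: Multiply both sides by m/(1-1): nm = 0 × m/(1-1)

Step 4 multiplies both sides by m/(1-1). However, 1-1 = 0, so this is multiplication by m/0, which is undefined. We cannot multiply by an undefined expression.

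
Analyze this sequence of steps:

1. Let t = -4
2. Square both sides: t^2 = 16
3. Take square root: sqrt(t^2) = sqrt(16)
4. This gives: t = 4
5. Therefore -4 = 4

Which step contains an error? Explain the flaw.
Step 4: This gives: t = 4

Step 4 incorrectly states that sqrt(t^2) = t. The correct identity is sqrt(t^2) = |t|. Since t = -4 < 0, we have sqrt(t^2) = |-4| = 4, not t = -4.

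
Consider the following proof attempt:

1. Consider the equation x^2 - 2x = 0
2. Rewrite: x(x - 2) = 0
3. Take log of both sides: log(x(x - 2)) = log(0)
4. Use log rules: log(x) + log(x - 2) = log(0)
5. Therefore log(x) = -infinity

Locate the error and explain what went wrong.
Step 3: Take log of both sides: log(x(x - 2)) = log(0)

Step 3 takes the logarithm of both sides, resulting in log(0) on the right side. The logarithm is only defined for positive numbers; log(0) is undefined (approaches negative infinity). This operation is invalid.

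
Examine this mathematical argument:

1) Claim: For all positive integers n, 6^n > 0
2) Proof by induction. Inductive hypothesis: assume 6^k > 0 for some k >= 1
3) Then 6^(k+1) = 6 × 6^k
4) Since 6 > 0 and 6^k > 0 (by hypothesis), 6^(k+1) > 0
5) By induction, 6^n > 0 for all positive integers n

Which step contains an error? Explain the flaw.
Step 5: By induction, 6^n > 0 for all positive integers n

Step 5 concludes the proof by induction, but no base case was ever established. A valid induction proof requires: (1) a base case proving 6^1 > 0, and (2) an inductive step showing IF 6^k > 0 THEN 6^(k+1) > 0. Steps 2-4 correctly establish the inductive step, but without the base case the conclusion in step 5 does not follow.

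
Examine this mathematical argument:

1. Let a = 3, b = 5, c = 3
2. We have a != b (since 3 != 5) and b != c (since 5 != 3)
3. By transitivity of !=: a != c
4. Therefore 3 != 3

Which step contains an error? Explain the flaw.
Step 3: By transitivity of !=: a != c

Step 3 incorrectly applies transitivity to the '!=' relation. Transitivity states: if a R b and b R c, then a R c. However, '!=' is not transitive. Counterexample: 3 != 5 and 5 != 3, but 3 = 3 (both equal 3). Transitivity holds for relations like <, <=, =, but not for !=.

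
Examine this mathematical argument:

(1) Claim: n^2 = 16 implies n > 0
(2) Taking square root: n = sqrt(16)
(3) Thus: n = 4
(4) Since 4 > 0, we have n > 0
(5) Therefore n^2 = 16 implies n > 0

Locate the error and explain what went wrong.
Step 2: Taking square root: n = sqrt(16)

Step 2 takes the square root and assumes the positive root only. The equation n^2 = 16 actually has two solutions: n = 4 and n = -4. The proof silently assumes n > 0 without justification, then uses this assumption to conclude n > 0, which is circular. The counterexample n = -4 shows the claim is false.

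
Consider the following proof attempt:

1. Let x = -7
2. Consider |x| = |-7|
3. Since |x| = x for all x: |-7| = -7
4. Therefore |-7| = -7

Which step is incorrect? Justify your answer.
Step 3: Since |x| = x for all x: |-7| = -7

Step 3 incorrectly states that |x| = x for all x. The correct definition is |x| = x when x >= 0, and |x| = -x when x < 0. Since -7 < 0, we have |-7| = -(-7) = 7, not -7.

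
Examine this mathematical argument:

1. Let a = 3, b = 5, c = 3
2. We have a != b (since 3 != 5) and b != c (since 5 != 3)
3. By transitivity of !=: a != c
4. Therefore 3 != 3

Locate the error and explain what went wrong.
Step 3: By transitivity of !=: a != c

Step 3 incorrectly applies transitivity to the '!=' relation. Transitivity states: if a R b and b R c, then a R c. However, '!=' is not transitive. Counterexample: 3 != 5 and 5 != 3, but 3 = 3 (both equal 3). Transitivity holds for relations like <, <=, =, but not for !=.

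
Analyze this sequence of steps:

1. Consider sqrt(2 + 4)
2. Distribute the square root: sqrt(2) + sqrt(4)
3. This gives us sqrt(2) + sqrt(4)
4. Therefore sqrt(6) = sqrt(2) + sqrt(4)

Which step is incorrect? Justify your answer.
Step 2: Distribute the square root: sqrt(2) + sqrt(4)

Step 2 incorrectly 'distributes' the square root over addition. The square root function does not distribute: sqrt(a + b) ≠ sqrt(a) + sqrt(b). In fact, sqrt(2 + 4) = sqrt(6) ≈ 2.4495, while sqrt(2) + sqrt(4) ≈ 3.4142.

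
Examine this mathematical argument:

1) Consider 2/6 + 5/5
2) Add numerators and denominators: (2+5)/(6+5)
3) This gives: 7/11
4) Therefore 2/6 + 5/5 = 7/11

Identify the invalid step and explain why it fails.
Step 2: Add numerators and denominators: (2+5)/(6+5)

Step 2 incorrectly adds fractions by separately adding numerators and denominators. This is wrong. The correct method requires a common denominator: 2/6 + 5/5 = (2×5 + 5×6)/(6×5) = 40/30 = 4/3. The method used gives 7/11, which is different.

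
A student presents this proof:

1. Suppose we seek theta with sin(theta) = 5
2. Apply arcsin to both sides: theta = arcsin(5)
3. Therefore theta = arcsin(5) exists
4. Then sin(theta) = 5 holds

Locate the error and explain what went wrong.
Step 2: Apply arcsin to both sides: theta = arcsin(5)

Step 2 applies arcsin to 5. However, arcsin(x) is only defined for x in [-1, 1] because sin(theta) can only produce values in that range. Since |5| > 1, arcsin(5) is undefined. There is no angle whose sine equals 5.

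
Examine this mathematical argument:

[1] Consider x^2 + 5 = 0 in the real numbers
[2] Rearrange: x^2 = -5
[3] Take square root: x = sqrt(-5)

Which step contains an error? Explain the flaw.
Step 3: Take square root: x = sqrt(-5)

Step 3 takes the square root of -5, which is negative. In the real number system, the square root of a negative number is undefined. The equation x^2 + 5 = 0 has no real solutions. Square roots of negative numbers only exist in the complex numbers.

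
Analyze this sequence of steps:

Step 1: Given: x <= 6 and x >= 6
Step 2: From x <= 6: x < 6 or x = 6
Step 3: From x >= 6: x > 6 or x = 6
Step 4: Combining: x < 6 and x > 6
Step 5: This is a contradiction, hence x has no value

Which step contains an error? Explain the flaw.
Step 4: Combining: x < 6 and x > 6

Step 4 incorrectly combines the conditions. From x <= 6 and x >= 6, the intersection is x = 6. The error treats the 'or' cases as 'and' requirements. The correct conclusion is that x = 6 is the unique solution, not that no solution exists.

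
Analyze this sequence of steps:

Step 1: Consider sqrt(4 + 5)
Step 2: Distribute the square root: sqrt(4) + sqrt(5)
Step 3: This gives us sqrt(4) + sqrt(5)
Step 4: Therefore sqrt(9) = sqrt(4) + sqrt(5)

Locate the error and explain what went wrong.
Step 2: Distribute the square root: sqrt(4) + sqrt(5)

Step 2 incorrectly 'distributes' the square root over addition. The square root function does not distribute: sqrt(a + b) ≠ sqrt(a) + sqrt(b). In fact, sqrt(4 + 5) = sqrt(9) ≈ 3.0000, while sqrt(4) + sqrt(5) ≈ 4.2361.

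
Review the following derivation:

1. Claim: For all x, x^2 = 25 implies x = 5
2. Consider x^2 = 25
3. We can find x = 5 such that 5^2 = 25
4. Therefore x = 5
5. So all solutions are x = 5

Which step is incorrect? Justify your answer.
Step 4: Therefore x = 5

Step 4 incorrectly concludes that x = 5 is the only solution. The proof shows that x = 5 is A solution (existence), but does not show it is the ONLY solution (uniqueness). In fact, x = -5 is also a solution since (-5)^2 = 25. Finding one solution doesn't prove there are no others.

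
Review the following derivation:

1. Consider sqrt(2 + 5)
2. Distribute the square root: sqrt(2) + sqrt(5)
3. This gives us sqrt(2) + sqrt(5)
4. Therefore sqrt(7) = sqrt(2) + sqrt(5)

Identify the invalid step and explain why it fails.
Step 2: Distribute the square root: sqrt(2) + sqrt(5)

Step 2 incorrectly 'distributes' the square root over addition. The square root function does not distribute: sqrt(a + b) ≠ sqrt(a) + sqrt(b). In fact, sqrt(2 + 5) = sqrt(7) ≈ 2.6458, while sqrt(2) + sqrt(5) ≈ 3.6503.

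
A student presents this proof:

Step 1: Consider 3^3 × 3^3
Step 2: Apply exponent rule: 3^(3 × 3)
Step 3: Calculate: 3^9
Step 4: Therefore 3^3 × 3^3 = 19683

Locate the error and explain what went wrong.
Step 2: Apply exponent rule: 3^(3 × 3)

Step 2 incorrectly states that a^b × a^c = a^(b×c). The correct rule is a^b × a^c = a^(b+c). The actual value is 3^3 × 3^3 = 3^6 = 729, not 3^9 = 19683.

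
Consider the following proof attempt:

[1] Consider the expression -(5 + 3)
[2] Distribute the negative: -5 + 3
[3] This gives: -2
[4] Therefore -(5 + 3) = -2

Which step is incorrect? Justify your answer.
Step 2: Distribute the negative: -5 + 3

Step 2 incorrectly distributes the negative sign. The correct distribution is -(5 + 3) = -5 - 3 = -8. The negative must be applied to both terms, not just the first. The error treats -(5 + 3) as -5 + 3, which equals -2 instead of -8.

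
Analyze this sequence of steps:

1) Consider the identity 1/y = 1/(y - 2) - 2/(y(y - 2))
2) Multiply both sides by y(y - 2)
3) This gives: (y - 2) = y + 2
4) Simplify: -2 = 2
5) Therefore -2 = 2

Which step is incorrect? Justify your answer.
Step 3: This gives: (y - 2) = y + 2

Step 3 makes a sign error when clearing denominators. Multiplying -2/(y(y - 2)) by y(y - 2) gives -2, not +2. The correct result is (y - 2) = y - 2, which is trivially true, not (y - 2) = y + 2. (Step 1 is a valid identity: 1/(y - 2) - 2/(y(y - 2)) = (y - 2)/(y(y - 2)) = 1/y.)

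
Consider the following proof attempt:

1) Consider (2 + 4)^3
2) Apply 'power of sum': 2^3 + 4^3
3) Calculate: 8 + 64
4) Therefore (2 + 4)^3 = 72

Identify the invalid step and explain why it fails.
Step 2: Apply 'power of sum': 2^3 + 4^3

Step 2 incorrectly applies a non-existent rule '(a+b)^n = a^n + b^n'. This is false in general. The correct expansion uses the binomial theorem. The actual value is (2 + 4)^3 = 6^3 = 216, not 72.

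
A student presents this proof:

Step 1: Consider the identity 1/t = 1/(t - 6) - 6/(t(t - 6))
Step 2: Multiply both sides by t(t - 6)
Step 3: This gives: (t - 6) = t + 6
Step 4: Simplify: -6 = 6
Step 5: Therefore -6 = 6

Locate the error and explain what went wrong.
Step 3: This gives: (t - 6) = t + 6

Step 3 makes a sign error when clearing denominators. Multiplying -6/(t(t - 6)) by t(t - 6) gives -6, not +6. The correct result is (t - 6) = t - 6, which is trivially true, not (t - 6) = t + 6. (Step 1 is a valid identity: 1/(t - 6) - 6/(t(t - 6)) = (t - 6)/(t(t - 6)) = 1/t.)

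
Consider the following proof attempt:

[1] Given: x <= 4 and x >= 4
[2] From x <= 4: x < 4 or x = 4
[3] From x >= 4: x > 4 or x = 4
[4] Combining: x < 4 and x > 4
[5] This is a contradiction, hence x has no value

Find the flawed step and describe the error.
Step 4: Combining: x < 4 and x > 4

Step 4 incorrectly combines the conditions. From x <= 4 and x >= 4, the intersection is x = 4. The error treats the 'or' cases as 'and' requirements. The correct conclusion is that x = 4 is the unique solution, not that no solution exists.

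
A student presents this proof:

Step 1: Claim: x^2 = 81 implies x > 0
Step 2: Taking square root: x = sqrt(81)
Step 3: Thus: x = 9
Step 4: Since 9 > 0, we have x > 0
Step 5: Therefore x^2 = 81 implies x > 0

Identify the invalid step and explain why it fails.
Step 2: Taking square root: x = sqrt(81)

Step 2 takes the square root and assumes the positive root only. The equation x^2 = 81 actually has two solutions: x = 9 and x = -9. The proof silently assumes x > 0 without justification, then uses this assumption to conclude x > 0, which is circular. The counterexample x = -9 shows the claim is false.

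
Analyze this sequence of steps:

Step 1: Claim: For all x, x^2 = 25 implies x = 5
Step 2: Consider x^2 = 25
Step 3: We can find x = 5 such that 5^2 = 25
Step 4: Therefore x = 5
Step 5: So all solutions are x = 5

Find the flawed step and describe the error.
Step 4: Therefore x = 5

Step 4 incorrectly concludes that x = 5 is the only solution. The proof shows that x = 5 is A solution (existence), but does not show it is the ONLY solution (uniqueness). In fact, x = -5 is also a solution since (-5)^2 = 25. Finding one solution doesn't prove there are no others.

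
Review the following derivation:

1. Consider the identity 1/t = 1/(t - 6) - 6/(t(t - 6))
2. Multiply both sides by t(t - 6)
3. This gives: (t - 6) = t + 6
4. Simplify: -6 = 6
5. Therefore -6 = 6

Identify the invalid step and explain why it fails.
Step 3: This gives: (t - 6) = t + 6

Step 3 makes a sign error when clearing denominators. Multiplying -6/(t(t - 6)) by t(t - 6) gives -6, not +6. The correct result is (t - 6) = t - 6, which is trivially true, not (t - 6) = t + 6. (Step 1 is a valid identity: 1/(t - 6) - 6/(t(t - 6)) = (t - 6)/(t(t - 6)) = 1/t.)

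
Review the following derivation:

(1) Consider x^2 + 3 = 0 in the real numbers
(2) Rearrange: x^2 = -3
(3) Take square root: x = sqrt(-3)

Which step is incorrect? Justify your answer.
Step 3: Take square root: x = sqrt(-3)

Step 3 takes the square root of -3, which is negative. In the real number system, the square root of a negative number is undefined. The equation x^2 + 3 = 0 has no real solutions. Square roots of negative numbers only exist in the complex numbers.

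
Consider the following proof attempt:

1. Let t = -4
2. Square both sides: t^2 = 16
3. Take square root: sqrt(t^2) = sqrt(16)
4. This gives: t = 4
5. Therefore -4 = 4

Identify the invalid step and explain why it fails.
Step 4: This gives: t = 4

Step 4 incorrectly states that sqrt(t^2) = t. The correct identity is sqrt(t^2) = |t|. Since t = -4 < 0, we have sqrt(t^2) = |-4| = 4, not t = -4.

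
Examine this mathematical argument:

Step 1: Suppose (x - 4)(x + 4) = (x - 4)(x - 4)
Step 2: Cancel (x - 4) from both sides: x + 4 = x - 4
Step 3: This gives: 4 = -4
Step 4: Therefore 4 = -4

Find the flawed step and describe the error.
Step 2: Cancel (x - 4) from both sides: x + 4 = x - 4

Step 2 cancels (x - 4) from both sides. This is only valid if (x - 4) ≠ 0, i.e., x ≠ 4. When x = 4, both sides equal zero regardless of the other factors. The correct approach requires considering x = 4 as a separate case.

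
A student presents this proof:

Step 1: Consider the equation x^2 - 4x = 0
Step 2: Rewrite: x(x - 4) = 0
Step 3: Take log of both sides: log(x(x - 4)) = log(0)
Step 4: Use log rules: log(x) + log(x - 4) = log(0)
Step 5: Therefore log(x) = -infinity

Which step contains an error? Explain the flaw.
Step 3: Take log of both sides: log(x(x - 4)) = log(0)

Step 3 takes the logarithm of both sides, resulting in log(0) on the right side. The logarithm is only defined for positive numbers; log(0) is undefined (approaches negative infinity). This operation is invalid.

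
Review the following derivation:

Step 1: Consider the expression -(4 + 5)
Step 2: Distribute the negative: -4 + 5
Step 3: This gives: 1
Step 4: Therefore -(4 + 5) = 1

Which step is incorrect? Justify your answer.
Step 2: Distribute the negative: -4 + 5

Step 2 incorrectly distributes the negative sign. The correct distribution is -(4 + 5) = -4 - 5 = -9. The negative must be applied to both terms, not just the first. The error treats -(4 + 5) as -4 + 5, which equals 1 instead of -9.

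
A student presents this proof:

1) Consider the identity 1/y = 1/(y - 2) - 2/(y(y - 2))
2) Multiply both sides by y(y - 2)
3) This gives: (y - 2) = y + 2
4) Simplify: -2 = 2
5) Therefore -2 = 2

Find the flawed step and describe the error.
Step 3: This gives: (y - 2) = y + 2

Step 3 makes a sign error when clearing denominators. Multiplying -2/(y(y - 2)) by y(y - 2) gives -2, not +2. The correct result is (y - 2) = y - 2, which is trivially true, not (y - 2) = y + 2. (Step 1 is a valid identity: 1/(y - 2) - 2/(y(y - 2)) = (y - 2)/(y(y - 2)) = 1/y.)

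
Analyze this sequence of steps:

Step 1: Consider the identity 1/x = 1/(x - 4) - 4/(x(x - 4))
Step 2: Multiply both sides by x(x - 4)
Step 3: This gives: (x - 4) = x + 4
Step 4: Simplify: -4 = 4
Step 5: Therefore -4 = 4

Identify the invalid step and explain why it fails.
Step 3: This gives: (x - 4) = x + 4

Step 3 makes a sign error when clearing denominators. Multiplying -4/(x(x - 4)) by x(x - 4) gives -4, not +4. The correct result is (x - 4) = x - 4, which is trivially true, not (x - 4) = x + 4. (Step 1 is a valid identity: 1/(x - 4) - 4/(x(x - 4)) = (x - 4)/(x(x - 4)) = 1/x.)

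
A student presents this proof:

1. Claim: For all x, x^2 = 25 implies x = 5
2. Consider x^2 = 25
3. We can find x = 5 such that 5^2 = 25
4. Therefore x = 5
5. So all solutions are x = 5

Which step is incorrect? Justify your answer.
Step 4: Therefore x = 5

Step 4 incorrectly concludes that x = 5 is the only solution. The proof shows that x = 5 is A solution (existence), but does not show it is the ONLY solution (uniqueness). In fact, x = -5 is also a solution since (-5)^2 = 25. Finding one solution doesn't prove there are no others.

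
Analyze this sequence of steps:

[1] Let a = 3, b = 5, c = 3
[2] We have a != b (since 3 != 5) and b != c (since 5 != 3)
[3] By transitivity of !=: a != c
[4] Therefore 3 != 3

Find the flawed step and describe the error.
Step 3: By transitivity of !=: a != c

Step 3 incorrectly applies transitivity to the '!=' relation. Transitivity states: if a R b and b R c, then a R c. However, '!=' is not transitive. Counterexample: 3 != 5 and 5 != 3, but 3 = 3 (both equal 3). Transitivity holds for relations like <, <=, =, but not for !=.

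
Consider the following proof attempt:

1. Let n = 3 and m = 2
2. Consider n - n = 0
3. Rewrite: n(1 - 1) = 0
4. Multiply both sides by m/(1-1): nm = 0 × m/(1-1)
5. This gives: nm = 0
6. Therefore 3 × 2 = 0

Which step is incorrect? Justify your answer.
Step 4: Multiply both sides by m/(1-1): nm = 0 × m/(1-1)

Step 4 multiplies both sides by m/(1-1). However, 1-1 = 0, so this is multiplication by m/0, which is undefined. We cannot multiply by an undefined expression.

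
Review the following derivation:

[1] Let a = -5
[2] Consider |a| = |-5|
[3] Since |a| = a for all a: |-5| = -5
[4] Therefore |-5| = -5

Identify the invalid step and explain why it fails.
Step 3: Since |a| = a for all a: |-5| = -5

Step 3 incorrectly states that |a| = a for all a. The correct definition is |a| = a when a >= 0, and |a| = -a when a < 0. Since -5 < 0, we have |-5| = -(-5) = 5, not -5.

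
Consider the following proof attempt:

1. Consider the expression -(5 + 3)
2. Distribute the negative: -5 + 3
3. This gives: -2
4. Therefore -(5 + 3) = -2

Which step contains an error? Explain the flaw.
Step 2: Distribute the negative: -5 + 3

Step 2 incorrectly distributes the negative sign. The correct distribution is -(5 + 3) = -5 - 3 = -8. The negative must be applied to both terms, not just the first. The error treats -(5 + 3) as -5 + 3, which equals -2 instead of -8.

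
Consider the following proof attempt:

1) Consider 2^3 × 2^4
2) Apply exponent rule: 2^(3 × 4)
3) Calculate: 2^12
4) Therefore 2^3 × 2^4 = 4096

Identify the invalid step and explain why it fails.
Step 2: Apply exponent rule: 2^(3 × 4)

Step 2 incorrectly states that a^b × a^c = a^(b×c). The correct rule is a^b × a^c = a^(b+c). The actual value is 2^3 × 2^4 = 2^7 = 128, not 2^12 = 4096.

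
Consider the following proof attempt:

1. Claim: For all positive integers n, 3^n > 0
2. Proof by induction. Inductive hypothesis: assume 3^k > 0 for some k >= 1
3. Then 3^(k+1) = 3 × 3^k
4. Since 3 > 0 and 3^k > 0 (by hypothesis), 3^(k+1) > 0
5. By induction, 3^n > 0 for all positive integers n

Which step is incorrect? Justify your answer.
Step 5: By induction, 3^n > 0 for all positive integers n

Step 5 concludes the proof by induction, but no base case was ever established. A valid induction proof requires: (1) a base case proving 3^1 > 0, and (2) an inductive step showing IF 3^k > 0 THEN 3^(k+1) > 0. Steps 2-4 correctly establish the inductive step, but without the base case the conclusion in step 5 does not follow.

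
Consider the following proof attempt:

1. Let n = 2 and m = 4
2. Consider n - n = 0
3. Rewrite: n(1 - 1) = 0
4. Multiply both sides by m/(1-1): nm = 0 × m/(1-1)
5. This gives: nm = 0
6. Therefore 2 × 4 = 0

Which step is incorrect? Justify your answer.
Step 4: Multiply both sides by m/(1-1): nm = 0 × m/(1-1)

Step 4 multiplies both sides by m/(1-1). However, 1-1 = 0, so this is multiplication by m/0, which is undefined. We cannot multiply by an undefined expression.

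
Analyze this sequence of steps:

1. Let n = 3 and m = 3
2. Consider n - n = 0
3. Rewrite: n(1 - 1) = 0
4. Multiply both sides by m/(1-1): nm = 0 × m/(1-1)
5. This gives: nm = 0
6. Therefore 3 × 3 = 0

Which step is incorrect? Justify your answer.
Step 4: Multiply both sides by m/(1-1): nm = 0 × m/(1-1)

Step 4 multiplies both sides by m/(1-1). However, 1-1 = 0, so this is multiplication by m/0, which is undefined. We cannot multiply by an undefined expression.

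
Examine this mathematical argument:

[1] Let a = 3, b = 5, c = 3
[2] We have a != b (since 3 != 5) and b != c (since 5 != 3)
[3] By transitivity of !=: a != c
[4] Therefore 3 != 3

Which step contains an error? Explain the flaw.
Step 3: By transitivity of !=: a != c

Step 3 incorrectly applies transitivity to the '!=' relation. Transitivity states: if a R b and b R c, then a R c. However, '!=' is not transitive. Counterexample: 3 != 5 and 5 != 3, but 3 = 3 (both equal 3). Transitivity holds for relations like <, <=, =, but not for !=.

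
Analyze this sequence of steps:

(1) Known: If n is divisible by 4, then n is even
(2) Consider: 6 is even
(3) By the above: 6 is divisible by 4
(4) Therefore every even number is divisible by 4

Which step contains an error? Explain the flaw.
Step 3: By the above: 6 is divisible by 4

Step 3 commits the fallacy of affirming the consequent. The known fact 'divisible by 4 → even' does NOT imply 'even → divisible by 4'. That would be the converse, which is false. For example, 6 is even but 6 ÷ 4 = 1.50, which is not an integer.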